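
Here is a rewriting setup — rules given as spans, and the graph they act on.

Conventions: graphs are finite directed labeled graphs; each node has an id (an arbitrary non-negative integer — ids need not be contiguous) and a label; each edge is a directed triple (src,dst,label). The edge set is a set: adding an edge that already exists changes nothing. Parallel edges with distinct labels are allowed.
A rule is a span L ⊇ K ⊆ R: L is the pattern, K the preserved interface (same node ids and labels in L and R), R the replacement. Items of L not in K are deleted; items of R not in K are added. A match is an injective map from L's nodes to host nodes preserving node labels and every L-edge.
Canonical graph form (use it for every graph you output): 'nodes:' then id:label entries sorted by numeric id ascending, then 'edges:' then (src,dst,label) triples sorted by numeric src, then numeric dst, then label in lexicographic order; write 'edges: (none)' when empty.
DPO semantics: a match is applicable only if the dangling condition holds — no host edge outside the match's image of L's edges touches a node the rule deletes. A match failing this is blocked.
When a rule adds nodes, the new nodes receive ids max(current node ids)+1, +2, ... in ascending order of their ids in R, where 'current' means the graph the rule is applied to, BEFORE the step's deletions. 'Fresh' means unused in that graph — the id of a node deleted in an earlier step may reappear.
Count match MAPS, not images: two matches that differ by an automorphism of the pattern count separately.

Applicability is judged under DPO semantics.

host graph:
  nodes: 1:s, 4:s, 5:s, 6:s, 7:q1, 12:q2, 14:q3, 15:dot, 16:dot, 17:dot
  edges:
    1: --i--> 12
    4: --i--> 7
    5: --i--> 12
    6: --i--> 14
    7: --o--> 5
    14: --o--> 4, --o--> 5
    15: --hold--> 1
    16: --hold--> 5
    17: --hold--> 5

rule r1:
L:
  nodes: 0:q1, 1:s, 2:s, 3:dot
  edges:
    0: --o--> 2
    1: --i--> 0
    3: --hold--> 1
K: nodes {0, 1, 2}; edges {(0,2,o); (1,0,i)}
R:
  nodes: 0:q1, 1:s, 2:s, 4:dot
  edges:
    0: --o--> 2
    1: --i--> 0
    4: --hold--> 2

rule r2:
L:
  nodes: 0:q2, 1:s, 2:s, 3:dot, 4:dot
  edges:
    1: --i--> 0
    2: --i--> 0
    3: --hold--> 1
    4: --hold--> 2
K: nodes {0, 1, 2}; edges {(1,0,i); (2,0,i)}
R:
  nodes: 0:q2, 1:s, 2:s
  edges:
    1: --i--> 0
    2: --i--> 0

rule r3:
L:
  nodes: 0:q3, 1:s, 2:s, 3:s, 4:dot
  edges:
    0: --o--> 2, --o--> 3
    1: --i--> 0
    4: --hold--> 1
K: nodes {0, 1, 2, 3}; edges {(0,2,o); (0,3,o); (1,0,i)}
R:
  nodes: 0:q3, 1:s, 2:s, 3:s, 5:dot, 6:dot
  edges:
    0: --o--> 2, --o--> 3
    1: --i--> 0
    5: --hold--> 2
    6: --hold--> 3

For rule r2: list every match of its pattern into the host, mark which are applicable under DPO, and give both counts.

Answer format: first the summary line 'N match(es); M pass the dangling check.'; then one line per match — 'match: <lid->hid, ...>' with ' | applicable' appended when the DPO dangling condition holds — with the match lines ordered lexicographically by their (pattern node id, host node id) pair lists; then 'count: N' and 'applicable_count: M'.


4 match(es); 4 pass the dangling check.
match: 0->12, 1->1, 2->5, 3->15, 4->16 | applicable
match: 0->12, 1->1, 2->5, 3->15, 4->17 | applicable
match: 0->12, 1->5, 2->1, 3->16, 4->15 | applicable
match: 0->12, 1->5, 2->1, 3->17, 4->15 | applicable
count: 4
applicable_count: 4


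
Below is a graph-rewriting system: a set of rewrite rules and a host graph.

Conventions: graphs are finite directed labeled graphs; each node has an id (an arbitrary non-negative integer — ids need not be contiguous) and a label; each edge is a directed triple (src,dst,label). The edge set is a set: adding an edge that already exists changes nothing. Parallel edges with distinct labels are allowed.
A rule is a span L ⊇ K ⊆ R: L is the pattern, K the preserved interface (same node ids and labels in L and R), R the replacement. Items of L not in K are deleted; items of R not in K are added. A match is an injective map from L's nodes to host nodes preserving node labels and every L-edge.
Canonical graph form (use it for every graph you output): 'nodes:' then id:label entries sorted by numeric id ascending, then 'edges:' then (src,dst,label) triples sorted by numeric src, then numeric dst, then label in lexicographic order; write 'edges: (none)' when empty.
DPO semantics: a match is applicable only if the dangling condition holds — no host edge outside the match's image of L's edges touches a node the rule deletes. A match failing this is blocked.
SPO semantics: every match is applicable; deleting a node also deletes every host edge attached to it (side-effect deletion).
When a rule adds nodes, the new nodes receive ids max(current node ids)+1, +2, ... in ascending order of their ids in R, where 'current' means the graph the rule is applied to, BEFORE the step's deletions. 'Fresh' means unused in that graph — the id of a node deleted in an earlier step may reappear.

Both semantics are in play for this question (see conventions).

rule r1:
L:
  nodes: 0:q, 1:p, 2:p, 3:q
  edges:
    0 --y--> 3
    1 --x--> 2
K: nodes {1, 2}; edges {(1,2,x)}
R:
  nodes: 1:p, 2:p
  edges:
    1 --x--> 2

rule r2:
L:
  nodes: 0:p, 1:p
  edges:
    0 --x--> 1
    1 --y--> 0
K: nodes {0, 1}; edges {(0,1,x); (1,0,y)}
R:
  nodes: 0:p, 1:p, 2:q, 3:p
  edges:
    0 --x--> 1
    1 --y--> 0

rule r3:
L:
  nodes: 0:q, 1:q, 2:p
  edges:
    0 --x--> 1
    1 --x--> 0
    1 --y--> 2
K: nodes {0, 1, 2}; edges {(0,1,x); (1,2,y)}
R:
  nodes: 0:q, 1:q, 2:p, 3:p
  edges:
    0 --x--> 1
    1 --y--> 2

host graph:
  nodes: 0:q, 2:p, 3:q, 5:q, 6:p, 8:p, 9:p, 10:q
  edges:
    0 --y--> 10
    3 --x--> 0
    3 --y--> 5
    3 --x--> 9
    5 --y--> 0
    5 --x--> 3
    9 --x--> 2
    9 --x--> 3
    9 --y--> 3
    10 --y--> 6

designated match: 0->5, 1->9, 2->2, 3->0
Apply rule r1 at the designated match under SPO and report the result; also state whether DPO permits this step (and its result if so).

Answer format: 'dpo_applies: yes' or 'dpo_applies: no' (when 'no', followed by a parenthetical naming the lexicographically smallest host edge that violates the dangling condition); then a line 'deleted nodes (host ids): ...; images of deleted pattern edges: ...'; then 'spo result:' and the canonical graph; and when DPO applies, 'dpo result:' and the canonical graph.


dpo_applies: no
(the rule deletes node 0, which keeps host edge (0,10,y) outside the match image — the dangling condition fails, DPO blocks; SPO proceeds and side-deletes such edges)
deleted nodes (host ids): 0, 5; images of deleted pattern edges: (5,0,y)
spo result:
nodes: 2:p, 3:q, 6:p, 8:p, 9:p, 10:q
edges: (3,9,x); (9,2,x); (9,3,x); (9,3,y); (10,6,y)


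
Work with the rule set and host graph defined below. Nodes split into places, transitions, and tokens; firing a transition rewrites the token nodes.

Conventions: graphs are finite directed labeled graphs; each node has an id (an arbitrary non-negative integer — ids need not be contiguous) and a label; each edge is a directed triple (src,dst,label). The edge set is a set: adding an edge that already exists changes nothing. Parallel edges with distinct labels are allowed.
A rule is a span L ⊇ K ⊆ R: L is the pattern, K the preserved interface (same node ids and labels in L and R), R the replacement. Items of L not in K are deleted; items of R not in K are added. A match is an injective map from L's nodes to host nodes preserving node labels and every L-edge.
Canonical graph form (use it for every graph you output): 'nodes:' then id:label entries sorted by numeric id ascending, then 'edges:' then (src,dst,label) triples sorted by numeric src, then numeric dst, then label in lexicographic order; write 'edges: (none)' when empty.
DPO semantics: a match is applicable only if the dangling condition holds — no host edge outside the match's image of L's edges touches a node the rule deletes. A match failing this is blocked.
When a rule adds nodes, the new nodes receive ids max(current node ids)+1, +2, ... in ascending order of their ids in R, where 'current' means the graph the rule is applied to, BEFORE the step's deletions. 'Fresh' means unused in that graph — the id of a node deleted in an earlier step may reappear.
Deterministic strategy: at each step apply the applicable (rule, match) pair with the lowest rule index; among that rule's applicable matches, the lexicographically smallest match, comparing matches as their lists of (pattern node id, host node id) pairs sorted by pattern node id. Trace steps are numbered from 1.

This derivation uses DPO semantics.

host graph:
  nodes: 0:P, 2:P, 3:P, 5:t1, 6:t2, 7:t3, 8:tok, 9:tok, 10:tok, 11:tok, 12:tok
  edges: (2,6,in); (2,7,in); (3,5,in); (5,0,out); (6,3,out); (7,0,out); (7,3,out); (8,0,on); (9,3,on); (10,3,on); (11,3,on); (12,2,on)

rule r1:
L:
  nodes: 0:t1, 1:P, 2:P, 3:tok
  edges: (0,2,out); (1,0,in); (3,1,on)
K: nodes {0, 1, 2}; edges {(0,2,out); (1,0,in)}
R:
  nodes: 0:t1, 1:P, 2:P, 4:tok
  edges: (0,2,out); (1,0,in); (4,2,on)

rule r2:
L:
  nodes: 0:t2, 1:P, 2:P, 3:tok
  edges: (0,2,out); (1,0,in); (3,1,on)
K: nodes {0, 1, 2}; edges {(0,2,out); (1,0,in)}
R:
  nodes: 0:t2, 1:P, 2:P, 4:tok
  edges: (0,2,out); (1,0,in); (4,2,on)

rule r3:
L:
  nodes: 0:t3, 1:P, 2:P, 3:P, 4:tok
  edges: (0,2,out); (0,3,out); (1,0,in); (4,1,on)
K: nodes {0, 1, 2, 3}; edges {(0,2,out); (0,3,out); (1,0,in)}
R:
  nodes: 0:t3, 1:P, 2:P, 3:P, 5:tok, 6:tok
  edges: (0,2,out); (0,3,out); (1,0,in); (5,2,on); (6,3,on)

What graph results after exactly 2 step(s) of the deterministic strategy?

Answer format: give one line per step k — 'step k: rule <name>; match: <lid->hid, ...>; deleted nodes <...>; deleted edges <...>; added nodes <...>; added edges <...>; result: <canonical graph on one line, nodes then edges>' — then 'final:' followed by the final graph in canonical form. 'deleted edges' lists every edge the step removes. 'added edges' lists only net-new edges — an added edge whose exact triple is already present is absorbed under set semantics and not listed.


step 1: rule r1; match: 0->5, 1->3, 2->0, 3->9; deleted nodes 9; deleted edges (9,3,on); added nodes 13; added edges (13,0,on); result: nodes: 0:P, 2:P, 3:P, 5:t1, 6:t2, 7:t3, 8:tok, 10:tok, 11:tok, 12:tok, 13:tok edges: (2,6,in); (2,7,in); (3,5,in); (5,0,out); (6,3,out); (7,0,out); (7,3,out); (8,0,on); (10,3,on); (11,3,on); (12,2,on); (13,0,on)
step 2: rule r1; match: 0->5, 1->3, 2->0, 3->10; deleted nodes 10; deleted edges (10,3,on); added nodes 14; added edges (14,0,on); result: nodes: 0:P, 2:P, 3:P, 5:t1, 6:t2, 7:t3, 8:tok, 11:tok, 12:tok, 13:tok, 14:tok edges: (2,6,in); (2,7,in); (3,5,in); (5,0,out); (6,3,out); (7,0,out); (7,3,out); (8,0,on); (11,3,on); (12,2,on); (13,0,on); (14,0,on)
final:
nodes: 0:P, 2:P, 3:P, 5:t1, 6:t2, 7:t3, 8:tok, 11:tok, 12:tok, 13:tok, 14:tok
edges: (2,6,in); (2,7,in); (3,5,in); (5,0,out); (6,3,out); (7,0,out); (7,3,out); (8,0,on); (11,3,on); (12,2,on); (13,0,on); (14,0,on)


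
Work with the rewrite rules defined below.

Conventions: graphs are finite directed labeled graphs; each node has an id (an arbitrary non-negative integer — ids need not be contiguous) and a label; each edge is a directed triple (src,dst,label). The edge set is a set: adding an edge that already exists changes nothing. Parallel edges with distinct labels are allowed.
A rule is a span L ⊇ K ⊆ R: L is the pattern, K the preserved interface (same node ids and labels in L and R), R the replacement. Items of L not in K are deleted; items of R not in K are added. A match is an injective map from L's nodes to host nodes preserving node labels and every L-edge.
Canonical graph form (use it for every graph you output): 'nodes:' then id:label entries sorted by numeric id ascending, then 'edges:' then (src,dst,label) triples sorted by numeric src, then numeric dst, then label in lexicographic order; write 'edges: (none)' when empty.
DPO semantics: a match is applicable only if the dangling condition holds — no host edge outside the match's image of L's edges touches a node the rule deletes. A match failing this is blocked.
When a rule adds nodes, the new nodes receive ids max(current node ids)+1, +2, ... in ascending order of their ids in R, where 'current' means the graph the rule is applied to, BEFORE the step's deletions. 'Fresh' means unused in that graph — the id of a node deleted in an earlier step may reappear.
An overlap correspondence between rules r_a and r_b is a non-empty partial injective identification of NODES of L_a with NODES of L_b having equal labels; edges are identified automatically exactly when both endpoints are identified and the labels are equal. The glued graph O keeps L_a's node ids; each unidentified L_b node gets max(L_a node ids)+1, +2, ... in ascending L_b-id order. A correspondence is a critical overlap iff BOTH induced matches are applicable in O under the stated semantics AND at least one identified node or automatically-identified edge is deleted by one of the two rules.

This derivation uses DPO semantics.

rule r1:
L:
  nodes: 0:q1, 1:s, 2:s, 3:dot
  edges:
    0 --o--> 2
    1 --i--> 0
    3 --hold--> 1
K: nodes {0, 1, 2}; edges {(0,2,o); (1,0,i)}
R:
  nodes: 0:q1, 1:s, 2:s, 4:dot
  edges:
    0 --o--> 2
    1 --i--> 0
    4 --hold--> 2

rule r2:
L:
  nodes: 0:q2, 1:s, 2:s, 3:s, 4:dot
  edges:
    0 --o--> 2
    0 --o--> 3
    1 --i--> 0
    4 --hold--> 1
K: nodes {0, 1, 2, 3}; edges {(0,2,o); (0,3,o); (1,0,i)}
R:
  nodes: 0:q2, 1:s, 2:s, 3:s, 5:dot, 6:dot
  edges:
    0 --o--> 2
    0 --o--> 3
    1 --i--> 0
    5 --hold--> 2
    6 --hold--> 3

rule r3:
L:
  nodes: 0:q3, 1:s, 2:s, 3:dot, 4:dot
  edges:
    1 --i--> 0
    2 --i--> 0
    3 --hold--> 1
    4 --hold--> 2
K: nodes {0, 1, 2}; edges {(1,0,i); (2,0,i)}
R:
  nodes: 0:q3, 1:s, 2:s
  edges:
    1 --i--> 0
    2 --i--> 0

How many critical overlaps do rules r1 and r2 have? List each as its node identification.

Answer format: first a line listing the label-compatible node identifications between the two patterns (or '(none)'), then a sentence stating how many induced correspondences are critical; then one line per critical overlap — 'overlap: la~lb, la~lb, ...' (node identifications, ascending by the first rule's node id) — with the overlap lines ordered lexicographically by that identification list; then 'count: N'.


label-compatible node identifications between L(r1) and L(r2): 1~1, 1~2, 1~3, 2~1, 2~2, 2~3, 3~4
3 of the induced correspondences are critical overlaps of r1 and r2.
overlap: 1~1, 2~2, 3~4
overlap: 1~1, 2~3, 3~4
overlap: 1~1, 3~4
count: 3


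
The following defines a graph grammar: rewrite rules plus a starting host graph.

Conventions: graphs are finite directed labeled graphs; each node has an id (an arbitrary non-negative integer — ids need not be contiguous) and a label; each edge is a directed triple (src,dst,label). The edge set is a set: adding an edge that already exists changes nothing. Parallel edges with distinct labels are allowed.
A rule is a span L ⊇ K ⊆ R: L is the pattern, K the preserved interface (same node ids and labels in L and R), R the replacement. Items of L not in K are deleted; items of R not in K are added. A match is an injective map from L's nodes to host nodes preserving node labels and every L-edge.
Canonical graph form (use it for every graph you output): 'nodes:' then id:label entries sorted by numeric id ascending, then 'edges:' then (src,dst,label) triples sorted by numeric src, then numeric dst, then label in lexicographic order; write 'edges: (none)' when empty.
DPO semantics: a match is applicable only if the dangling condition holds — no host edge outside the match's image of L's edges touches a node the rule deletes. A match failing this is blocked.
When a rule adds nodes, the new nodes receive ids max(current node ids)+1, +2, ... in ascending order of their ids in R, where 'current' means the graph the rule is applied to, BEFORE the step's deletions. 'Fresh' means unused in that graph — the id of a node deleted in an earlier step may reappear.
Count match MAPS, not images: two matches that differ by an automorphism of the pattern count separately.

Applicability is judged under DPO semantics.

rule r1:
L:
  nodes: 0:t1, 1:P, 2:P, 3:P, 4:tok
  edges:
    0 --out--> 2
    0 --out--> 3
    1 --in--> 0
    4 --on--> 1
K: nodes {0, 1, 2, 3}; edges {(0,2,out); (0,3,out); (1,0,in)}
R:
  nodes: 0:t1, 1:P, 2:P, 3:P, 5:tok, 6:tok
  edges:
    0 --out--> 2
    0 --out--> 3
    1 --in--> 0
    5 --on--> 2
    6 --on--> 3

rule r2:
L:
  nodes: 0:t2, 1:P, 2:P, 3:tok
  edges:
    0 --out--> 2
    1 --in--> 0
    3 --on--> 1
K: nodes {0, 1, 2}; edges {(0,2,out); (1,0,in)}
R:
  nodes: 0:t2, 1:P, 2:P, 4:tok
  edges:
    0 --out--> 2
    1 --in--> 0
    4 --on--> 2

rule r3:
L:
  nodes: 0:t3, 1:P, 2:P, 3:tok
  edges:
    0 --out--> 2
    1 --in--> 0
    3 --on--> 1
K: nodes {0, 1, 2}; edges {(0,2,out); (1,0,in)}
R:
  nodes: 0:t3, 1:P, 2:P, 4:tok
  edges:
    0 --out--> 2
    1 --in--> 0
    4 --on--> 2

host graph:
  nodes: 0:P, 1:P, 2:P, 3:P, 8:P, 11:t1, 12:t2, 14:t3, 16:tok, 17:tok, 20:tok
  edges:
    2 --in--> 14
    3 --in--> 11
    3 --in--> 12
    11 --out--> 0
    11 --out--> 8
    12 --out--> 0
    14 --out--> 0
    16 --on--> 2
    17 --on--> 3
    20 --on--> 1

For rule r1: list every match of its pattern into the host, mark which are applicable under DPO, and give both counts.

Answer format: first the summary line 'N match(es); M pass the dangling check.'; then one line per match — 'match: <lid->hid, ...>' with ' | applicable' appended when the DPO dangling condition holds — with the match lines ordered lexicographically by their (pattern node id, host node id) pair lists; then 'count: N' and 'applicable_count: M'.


2 match(es); 2 pass the dangling check.
match: 0->11, 1->3, 2->0, 3->8, 4->17 | applicable
match: 0->11, 1->3, 2->8, 3->0, 4->17 | applicable
count: 2
applicable_count: 2


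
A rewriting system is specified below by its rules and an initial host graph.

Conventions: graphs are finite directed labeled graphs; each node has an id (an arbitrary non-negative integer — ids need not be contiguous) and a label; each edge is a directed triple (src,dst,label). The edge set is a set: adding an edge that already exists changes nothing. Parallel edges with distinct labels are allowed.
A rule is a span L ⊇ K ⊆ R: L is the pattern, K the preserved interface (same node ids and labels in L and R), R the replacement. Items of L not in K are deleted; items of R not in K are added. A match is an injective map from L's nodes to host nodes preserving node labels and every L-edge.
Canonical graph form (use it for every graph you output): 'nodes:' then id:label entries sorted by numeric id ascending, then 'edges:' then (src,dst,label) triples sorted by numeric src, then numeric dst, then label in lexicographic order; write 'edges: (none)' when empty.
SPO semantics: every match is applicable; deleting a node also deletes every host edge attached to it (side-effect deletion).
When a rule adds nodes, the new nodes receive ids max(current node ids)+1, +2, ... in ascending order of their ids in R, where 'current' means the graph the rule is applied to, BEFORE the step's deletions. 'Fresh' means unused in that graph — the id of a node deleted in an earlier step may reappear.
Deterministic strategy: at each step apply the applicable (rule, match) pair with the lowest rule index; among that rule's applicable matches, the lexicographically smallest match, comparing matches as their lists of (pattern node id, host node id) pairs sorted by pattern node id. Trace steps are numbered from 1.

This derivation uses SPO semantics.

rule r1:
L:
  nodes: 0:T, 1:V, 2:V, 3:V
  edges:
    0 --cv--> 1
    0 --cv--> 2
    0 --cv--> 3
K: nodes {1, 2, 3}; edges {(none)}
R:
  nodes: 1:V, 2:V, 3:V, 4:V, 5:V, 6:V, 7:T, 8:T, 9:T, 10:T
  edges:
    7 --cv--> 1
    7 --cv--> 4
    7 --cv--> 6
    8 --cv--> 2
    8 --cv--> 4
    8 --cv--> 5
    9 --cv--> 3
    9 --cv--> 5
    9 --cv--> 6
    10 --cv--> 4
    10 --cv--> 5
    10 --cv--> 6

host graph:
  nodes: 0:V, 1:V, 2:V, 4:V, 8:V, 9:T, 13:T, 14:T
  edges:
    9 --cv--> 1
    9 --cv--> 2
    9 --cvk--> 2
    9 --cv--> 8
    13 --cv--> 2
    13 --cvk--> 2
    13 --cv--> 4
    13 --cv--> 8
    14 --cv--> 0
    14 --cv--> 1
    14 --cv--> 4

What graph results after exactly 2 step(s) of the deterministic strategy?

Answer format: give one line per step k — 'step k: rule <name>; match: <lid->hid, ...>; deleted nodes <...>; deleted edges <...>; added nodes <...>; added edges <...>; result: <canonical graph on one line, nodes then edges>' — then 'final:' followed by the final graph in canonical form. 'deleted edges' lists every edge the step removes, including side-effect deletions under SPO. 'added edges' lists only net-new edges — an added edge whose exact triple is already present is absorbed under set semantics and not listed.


step 1: rule r1; match: 0->9, 1->1, 2->2, 3->8; deleted nodes 9; deleted edges (9,1,cv); (9,2,cv); (9,2,cvk); (9,8,cv); added nodes 15, 16, 17, 18, 19, 20, 21; added edges (18,1,cv); (18,15,cv); (18,17,cv); (19,2,cv); (19,15,cv); (19,16,cv); (20,8,cv); (20,16,cv); (20,17,cv); (21,15,cv); (21,16,cv); (21,17,cv); result: nodes: 0:V, 1:V, 2:V, 4:V, 8:V, 13:T, 14:T, 15:V, 16:V, 17:V, 18:T, 19:T, 20:T, 21:T edges: (13,2,cv); (13,2,cvk); (13,4,cv); (13,8,cv); (14,0,cv); (14,1,cv); (14,4,cv); (18,1,cv); (18,15,cv); (18,17,cv); (19,2,cv); (19,15,cv); (19,16,cv); (20,8,cv); (20,16,cv); (20,17,cv); (21,15,cv); (21,16,cv); (21,17,cv)
step 2: rule r1; match: 0->13, 1->2, 2->4, 3->8; deleted nodes 13; deleted edges (13,2,cv); (13,2,cvk); (13,4,cv); (13,8,cv); added nodes 22, 23, 24, 25, 26, 27, 28; added edges (25,2,cv); (25,22,cv); (25,24,cv); (26,4,cv); (26,22,cv); (26,23,cv); (27,8,cv); (27,23,cv); (27,24,cv); (28,22,cv); (28,23,cv); (28,24,cv); result: nodes: 0:V, 1:V, 2:V, 4:V, 8:V, 14:T, 15:V, 16:V, 17:V, 18:T, 19:T, 20:T, 21:T, 22:V, 23:V, 24:V, 25:T, 26:T, 27:T, 28:T edges: (14,0,cv); (14,1,cv); (14,4,cv); (18,1,cv); (18,15,cv); (18,17,cv); (19,2,cv); (19,15,cv); (19,16,cv); (20,8,cv); (20,16,cv); (20,17,cv); (21,15,cv); (21,16,cv); (21,17,cv); (25,2,cv); (25,22,cv); (25,24,cv); (26,4,cv); (26,22,cv); (26,23,cv); (27,8,cv); (27,23,cv); (27,24,cv); (28,22,cv); (28,23,cv); (28,24,cv)
final:
nodes: 0:V, 1:V, 2:V, 4:V, 8:V, 14:T, 15:V, 16:V, 17:V, 18:T, 19:T, 20:T, 21:T, 22:V, 23:V, 24:V, 25:T, 26:T, 27:T, 28:T
edges: (14,0,cv); (14,1,cv); (14,4,cv); (18,1,cv); (18,15,cv); (18,17,cv); (19,2,cv); (19,15,cv); (19,16,cv); (20,8,cv); (20,16,cv); (20,17,cv); (21,15,cv); (21,16,cv); (21,17,cv); (25,2,cv); (25,22,cv); (25,24,cv); (26,4,cv); (26,22,cv); (26,23,cv); (27,8,cv); (27,23,cv); (27,24,cv); (28,22,cv); (28,23,cv); (28,24,cv)


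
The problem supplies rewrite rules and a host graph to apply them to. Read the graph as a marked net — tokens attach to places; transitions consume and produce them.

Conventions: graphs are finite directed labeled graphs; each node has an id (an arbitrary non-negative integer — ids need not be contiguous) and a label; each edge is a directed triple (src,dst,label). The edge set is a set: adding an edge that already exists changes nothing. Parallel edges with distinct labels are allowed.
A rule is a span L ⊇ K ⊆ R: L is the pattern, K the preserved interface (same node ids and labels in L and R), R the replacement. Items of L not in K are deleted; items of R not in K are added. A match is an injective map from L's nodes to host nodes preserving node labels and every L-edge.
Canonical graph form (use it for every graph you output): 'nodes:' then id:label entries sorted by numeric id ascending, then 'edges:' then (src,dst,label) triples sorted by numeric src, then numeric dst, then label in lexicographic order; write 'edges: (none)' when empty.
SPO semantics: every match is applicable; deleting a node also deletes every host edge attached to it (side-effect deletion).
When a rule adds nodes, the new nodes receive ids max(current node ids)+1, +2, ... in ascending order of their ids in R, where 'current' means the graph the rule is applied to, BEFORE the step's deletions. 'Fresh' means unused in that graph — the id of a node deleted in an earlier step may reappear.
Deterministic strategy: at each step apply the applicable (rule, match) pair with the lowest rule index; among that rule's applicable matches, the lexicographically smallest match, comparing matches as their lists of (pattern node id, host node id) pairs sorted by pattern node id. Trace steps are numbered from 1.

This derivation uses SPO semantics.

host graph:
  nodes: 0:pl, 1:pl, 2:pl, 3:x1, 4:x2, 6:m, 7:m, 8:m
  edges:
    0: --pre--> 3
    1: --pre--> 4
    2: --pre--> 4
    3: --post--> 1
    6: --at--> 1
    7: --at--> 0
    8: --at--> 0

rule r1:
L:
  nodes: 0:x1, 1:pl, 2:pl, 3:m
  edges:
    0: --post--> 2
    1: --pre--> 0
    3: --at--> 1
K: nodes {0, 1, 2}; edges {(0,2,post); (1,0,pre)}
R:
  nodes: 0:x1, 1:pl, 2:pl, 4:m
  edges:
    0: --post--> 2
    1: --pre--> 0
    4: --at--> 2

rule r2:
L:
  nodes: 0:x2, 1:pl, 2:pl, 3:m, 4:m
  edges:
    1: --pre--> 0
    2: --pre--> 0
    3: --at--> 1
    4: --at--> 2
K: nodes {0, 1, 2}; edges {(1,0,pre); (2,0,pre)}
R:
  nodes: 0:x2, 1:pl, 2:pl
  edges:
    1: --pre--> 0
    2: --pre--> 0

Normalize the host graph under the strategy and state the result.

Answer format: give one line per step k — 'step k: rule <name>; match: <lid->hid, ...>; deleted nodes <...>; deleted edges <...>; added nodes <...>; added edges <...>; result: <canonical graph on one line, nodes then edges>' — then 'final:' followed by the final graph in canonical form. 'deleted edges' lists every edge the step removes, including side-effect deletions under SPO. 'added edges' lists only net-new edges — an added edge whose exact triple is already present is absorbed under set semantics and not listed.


step 1: rule r1; match: 0->3, 1->0, 2->1, 3->7; deleted nodes 7; deleted edges (7,0,at); added nodes 9; added edges (9,1,at); result: nodes: 0:pl, 1:pl, 2:pl, 3:x1, 4:x2, 6:m, 8:m, 9:m edges: (0,3,pre); (1,4,pre); (2,4,pre); (3,1,post); (6,1,at); (8,0,at); (9,1,at)
step 2: rule r1; match: 0->3, 1->0, 2->1, 3->8; deleted nodes 8; deleted edges (8,0,at); added nodes 10; added edges (10,1,at); result: nodes: 0:pl, 1:pl, 2:pl, 3:x1, 4:x2, 6:m, 9:m, 10:m edges: (0,3,pre); (1,4,pre); (2,4,pre); (3,1,post); (6,1,at); (9,1,at); (10,1,at)
final:
nodes: 0:pl, 1:pl, 2:pl, 3:x1, 4:x2, 6:m, 9:m, 10:m
edges: (0,3,pre); (1,4,pre); (2,4,pre); (3,1,post); (6,1,at); (9,1,at); (10,1,at)


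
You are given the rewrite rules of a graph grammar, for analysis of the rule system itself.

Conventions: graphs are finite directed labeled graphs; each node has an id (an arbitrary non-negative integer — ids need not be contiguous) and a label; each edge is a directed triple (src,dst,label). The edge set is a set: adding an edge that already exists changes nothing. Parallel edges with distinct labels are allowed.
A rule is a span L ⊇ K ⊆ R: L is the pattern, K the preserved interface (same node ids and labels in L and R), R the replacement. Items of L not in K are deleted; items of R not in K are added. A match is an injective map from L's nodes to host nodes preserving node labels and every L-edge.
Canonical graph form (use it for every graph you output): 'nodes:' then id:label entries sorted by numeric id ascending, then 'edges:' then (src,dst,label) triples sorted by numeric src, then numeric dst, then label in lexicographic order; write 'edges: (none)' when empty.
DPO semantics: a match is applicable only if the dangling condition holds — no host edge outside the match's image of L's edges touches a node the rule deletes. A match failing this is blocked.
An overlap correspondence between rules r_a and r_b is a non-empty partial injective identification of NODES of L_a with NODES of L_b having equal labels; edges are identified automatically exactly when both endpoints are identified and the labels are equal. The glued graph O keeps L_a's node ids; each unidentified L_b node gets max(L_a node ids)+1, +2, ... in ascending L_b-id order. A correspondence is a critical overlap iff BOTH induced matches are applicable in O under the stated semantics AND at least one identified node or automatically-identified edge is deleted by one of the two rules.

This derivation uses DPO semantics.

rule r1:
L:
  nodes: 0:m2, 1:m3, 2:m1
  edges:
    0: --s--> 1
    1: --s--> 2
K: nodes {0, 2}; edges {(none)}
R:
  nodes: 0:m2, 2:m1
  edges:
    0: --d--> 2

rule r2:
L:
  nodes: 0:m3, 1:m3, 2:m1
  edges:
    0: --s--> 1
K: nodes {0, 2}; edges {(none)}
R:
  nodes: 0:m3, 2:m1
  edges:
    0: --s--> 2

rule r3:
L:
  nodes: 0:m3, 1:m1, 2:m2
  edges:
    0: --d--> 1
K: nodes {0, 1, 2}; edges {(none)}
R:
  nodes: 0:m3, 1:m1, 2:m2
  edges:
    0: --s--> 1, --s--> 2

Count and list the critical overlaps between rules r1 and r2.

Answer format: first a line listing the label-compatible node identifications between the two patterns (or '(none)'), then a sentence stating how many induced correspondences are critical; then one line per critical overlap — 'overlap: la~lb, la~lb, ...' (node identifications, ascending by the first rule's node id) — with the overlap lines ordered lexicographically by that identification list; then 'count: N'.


label-compatible node identifications between L(r1) and L(r2): 1~0, 1~1, 2~2
0 of the induced correspondences are critical overlaps of r1 and r2.
count: 0


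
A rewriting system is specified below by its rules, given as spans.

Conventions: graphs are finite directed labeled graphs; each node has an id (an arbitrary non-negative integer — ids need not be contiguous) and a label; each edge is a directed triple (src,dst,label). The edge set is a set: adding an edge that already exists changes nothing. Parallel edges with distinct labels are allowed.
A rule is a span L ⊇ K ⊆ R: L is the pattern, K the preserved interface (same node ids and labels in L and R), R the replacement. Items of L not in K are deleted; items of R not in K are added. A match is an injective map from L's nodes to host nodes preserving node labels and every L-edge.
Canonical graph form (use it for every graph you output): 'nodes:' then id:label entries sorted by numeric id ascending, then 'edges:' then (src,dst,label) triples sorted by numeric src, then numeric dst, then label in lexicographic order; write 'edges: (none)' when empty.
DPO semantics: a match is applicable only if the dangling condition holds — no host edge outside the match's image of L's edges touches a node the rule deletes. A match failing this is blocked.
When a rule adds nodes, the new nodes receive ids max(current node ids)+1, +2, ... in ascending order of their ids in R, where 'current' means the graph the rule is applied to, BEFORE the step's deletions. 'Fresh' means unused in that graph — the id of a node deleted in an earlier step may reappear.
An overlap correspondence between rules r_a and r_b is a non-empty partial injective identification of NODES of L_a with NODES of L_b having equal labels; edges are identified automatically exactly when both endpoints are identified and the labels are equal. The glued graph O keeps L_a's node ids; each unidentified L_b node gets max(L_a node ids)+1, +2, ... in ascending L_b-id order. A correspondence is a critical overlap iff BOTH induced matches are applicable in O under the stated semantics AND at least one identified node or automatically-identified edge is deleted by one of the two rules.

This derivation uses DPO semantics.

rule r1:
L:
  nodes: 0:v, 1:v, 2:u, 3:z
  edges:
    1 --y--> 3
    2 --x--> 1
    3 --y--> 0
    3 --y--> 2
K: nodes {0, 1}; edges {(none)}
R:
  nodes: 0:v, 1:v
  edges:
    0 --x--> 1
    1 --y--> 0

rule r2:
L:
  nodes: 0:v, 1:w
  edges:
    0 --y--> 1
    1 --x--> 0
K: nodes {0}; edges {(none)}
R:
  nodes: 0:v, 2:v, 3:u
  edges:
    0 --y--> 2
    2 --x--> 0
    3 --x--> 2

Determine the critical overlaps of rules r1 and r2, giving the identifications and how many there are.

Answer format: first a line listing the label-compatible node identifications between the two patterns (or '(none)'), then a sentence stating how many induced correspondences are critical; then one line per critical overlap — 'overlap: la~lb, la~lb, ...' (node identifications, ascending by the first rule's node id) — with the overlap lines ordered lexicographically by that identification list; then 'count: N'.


label-compatible node identifications between L(r1) and L(r2): 0~0, 1~0
0 of the induced correspondences are critical overlaps of r1 and r2.
count: 0


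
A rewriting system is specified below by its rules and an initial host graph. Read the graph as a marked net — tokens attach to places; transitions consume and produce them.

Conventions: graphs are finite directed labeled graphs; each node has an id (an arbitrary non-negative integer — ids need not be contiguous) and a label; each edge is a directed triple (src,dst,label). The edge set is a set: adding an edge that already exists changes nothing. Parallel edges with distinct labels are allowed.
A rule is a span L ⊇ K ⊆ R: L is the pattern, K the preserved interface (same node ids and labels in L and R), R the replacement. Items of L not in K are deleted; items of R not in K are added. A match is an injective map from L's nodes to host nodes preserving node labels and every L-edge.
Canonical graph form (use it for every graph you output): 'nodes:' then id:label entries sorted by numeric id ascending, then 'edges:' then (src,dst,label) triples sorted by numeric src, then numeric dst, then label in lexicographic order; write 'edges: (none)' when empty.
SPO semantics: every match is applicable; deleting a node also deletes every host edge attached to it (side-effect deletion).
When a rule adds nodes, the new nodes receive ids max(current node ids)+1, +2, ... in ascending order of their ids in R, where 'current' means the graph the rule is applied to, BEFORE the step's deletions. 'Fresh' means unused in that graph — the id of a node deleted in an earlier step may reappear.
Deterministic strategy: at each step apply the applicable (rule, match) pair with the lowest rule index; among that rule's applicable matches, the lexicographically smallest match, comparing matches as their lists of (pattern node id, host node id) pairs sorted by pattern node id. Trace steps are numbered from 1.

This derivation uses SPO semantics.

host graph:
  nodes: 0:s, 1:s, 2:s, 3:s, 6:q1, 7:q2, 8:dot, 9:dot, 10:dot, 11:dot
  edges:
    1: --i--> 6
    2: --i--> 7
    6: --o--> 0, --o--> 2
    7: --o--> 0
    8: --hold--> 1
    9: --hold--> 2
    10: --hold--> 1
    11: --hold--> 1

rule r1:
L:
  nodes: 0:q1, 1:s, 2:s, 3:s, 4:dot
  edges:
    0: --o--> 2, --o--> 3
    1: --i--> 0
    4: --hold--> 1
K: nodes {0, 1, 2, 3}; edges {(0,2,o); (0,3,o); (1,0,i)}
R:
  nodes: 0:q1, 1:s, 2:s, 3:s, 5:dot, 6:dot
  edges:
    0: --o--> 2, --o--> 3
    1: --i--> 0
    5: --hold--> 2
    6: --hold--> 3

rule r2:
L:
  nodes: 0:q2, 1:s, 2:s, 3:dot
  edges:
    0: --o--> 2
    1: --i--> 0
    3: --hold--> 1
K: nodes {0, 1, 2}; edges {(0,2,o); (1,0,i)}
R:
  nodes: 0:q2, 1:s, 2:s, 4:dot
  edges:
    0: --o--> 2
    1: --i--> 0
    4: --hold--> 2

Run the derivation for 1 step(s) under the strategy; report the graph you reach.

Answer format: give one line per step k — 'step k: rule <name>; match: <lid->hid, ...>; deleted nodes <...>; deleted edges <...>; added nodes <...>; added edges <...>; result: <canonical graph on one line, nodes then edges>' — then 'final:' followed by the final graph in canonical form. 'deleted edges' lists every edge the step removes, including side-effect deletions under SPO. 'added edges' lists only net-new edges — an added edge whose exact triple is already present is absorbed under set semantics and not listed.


step 1: rule r1; match: 0->6, 1->1, 2->0, 3->2, 4->8; deleted nodes 8; deleted edges (8,1,hold); added nodes 12, 13; added edges (12,0,hold); (13,2,hold); result: nodes: 0:s, 1:s, 2:s, 3:s, 6:q1, 7:q2, 9:dot, 10:dot, 11:dot, 12:dot, 13:dot edges: (1,6,i); (2,7,i); (6,0,o); (6,2,o); (7,0,o); (9,2,hold); (10,1,hold); (11,1,hold); (12,0,hold); (13,2,hold)
final:
nodes: 0:s, 1:s, 2:s, 3:s, 6:q1, 7:q2, 9:dot, 10:dot, 11:dot, 12:dot, 13:dot
edges: (1,6,i); (2,7,i); (6,0,o); (6,2,o); (7,0,o); (9,2,hold); (10,1,hold); (11,1,hold); (12,0,hold); (13,2,hold)


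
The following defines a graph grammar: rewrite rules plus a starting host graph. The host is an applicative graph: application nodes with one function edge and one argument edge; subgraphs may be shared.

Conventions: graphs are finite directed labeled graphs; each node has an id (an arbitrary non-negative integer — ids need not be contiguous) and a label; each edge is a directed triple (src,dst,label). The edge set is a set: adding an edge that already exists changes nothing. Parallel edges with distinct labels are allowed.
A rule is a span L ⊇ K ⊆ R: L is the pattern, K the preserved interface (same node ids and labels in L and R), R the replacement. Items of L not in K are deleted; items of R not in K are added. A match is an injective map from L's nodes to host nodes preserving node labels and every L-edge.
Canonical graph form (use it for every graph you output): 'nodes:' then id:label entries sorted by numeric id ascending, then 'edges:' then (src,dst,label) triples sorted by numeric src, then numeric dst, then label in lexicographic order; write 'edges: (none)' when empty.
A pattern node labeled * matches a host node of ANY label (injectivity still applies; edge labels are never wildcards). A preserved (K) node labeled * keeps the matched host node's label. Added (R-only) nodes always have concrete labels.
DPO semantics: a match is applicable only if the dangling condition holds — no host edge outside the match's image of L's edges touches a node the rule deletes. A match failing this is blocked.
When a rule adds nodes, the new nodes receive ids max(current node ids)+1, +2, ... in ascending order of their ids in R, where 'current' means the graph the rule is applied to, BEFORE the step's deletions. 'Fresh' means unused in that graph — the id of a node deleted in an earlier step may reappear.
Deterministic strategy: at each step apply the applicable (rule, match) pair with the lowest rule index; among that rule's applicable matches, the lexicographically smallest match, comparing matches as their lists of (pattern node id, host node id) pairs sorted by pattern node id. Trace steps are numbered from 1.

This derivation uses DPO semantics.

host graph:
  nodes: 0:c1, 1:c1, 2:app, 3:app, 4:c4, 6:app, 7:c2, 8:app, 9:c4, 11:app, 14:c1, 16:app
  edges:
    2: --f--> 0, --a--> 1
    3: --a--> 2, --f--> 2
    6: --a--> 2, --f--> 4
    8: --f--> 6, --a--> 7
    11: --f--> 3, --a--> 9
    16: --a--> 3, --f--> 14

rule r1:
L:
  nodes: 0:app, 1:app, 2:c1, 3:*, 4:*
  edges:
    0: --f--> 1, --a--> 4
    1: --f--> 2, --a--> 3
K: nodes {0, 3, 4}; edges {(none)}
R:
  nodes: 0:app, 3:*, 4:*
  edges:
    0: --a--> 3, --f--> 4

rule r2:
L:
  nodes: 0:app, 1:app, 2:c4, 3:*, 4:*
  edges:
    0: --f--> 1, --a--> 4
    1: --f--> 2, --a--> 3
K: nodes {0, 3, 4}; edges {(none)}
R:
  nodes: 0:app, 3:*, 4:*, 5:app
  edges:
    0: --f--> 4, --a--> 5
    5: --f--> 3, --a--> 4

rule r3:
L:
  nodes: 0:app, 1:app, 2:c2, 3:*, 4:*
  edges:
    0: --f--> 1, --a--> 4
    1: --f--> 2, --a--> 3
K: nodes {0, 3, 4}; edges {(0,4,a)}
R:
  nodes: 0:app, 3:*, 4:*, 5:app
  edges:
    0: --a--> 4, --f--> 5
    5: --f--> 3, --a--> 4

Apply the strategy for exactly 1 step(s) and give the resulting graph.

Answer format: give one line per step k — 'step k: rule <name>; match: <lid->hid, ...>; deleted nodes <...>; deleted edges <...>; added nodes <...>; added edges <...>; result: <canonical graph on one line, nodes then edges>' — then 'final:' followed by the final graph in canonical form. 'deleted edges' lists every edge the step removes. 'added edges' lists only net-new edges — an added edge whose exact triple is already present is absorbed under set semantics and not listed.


step 1: rule r2; match: 0->8, 1->6, 2->4, 3->2, 4->7; deleted nodes 4, 6; deleted edges (6,2,a); (6,4,f); (8,6,f); (8,7,a); added nodes 17; added edges (8,7,f); (8,17,a); (17,2,f); (17,7,a); result: nodes: 0:c1, 1:c1, 2:app, 3:app, 7:c2, 8:app, 9:c4, 11:app, 14:c1, 16:app, 17:app edges: (2,0,f); (2,1,a); (3,2,a); (3,2,f); (8,7,f); (8,17,a); (11,3,f); (11,9,a); (16,3,a); (16,14,f); (17,2,f); (17,7,a)
final:
nodes: 0:c1, 1:c1, 2:app, 3:app, 7:c2, 8:app, 9:c4, 11:app, 14:c1, 16:app, 17:app
edges: (2,0,f); (2,1,a); (3,2,a); (3,2,f); (8,7,f); (8,17,a); (11,3,f); (11,9,a); (16,3,a); (16,14,f); (17,2,f); (17,7,a)
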